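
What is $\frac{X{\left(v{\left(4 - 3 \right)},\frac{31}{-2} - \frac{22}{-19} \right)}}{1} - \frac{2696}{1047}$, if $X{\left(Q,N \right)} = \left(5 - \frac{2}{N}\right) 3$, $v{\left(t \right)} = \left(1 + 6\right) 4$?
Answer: $\frac{7328621}{570615} \approx 12.843$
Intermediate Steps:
$v{\left(t \right)} = 28$ ($v{\left(t \right)} = 7 \cdot 4 = 28$)
$X{\left(Q,N \right)} = 15 - \frac{6}{N}$
$\frac{X{\left(v{\left(4 - 3 \right)},\frac{31}{-2} - \frac{22}{-19} \right)}}{1} - \frac{2696}{1047} = \frac{15 - \frac{6}{\frac{31}{-2} - \frac{22}{-19}}}{1} - \frac{2696}{1047} = \left(15 - \frac{6}{31 \left(- \frac{1}{2}\right) - - \frac{22}{19}}\right) 1 - \frac{2696}{1047} = \left(15 - \frac{6}{- \frac{31}{2} + \frac{22}{19}}\right) 1 - \frac{2696}{1047} = \left(15 - \frac{6}{- \frac{545}{38}}\right) 1 - \frac{2696}{1047} = \left(15 - - \frac{228}{545}\right) 1 - \frac{2696}{1047} = \left(15 + \frac{228}{545}\right) 1 - \frac{2696}{1047} = \frac{8403}{545} \cdot 1 - \frac{2696}{1047} = \frac{8403}{545} - \frac{2696}{1047} = \frac{7328621}{570615}$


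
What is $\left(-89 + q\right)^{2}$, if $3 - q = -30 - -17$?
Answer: $5329$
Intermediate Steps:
$q = 16$ ($q = 3 - \left(-30 - -17\right) = 3 - \left(-30 + 17\right) = 3 - -13 = 3 + 13 = 16$)
$\left(-89 + q\right)^{2} = \left(-89 + 16\right)^{2} = \left(-73\right)^{2} = 5329$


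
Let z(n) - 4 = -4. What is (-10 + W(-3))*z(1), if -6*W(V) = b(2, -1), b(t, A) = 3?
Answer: 0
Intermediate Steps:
W(V) = -1/2 (W(V) = -1/6*3 = -1/2)
z(n) = 0 (z(n) = 4 - 4 = 0)
(-10 + W(-3))*z(1) = (-10 - 1/2)*0 = -21/2*0 = 0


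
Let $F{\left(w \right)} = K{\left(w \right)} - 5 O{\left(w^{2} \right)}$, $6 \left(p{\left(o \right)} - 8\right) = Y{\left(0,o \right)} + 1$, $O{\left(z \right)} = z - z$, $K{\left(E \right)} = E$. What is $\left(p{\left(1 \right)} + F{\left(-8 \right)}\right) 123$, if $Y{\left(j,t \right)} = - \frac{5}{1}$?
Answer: $-82$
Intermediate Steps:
$Y{\left(j,t \right)} = -5$ ($Y{\left(j,t \right)} = \left(-5\right) 1 = -5$)
$O{\left(z \right)} = 0$
$p{\left(o \right)} = \frac{22}{3}$ ($p{\left(o \right)} = 8 + \frac{-5 + 1}{6} = 8 + \frac{1}{6} \left(-4\right) = 8 - \frac{2}{3} = \frac{22}{3}$)
$F{\left(w \right)} = w$ ($F{\left(w \right)} = w - 0 = w + 0 = w$)
$\left(p{\left(1 \right)} + F{\left(-8 \right)}\right) 123 = \left(\frac{22}{3} - 8\right) 123 = \left(- \frac{2}{3}\right) 123 = -82$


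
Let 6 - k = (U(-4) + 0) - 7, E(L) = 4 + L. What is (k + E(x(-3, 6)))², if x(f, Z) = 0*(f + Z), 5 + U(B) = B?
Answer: 676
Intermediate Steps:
U(B) = -5 + B
x(f, Z) = 0 (x(f, Z) = 0*(Z + f) = 0)
k = 22 (k = 6 - (((-5 - 4) + 0) - 7) = 6 - ((-9 + 0) - 7) = 6 - (-9 - 7) = 6 - 1*(-16) = 6 + 16 = 22)
(k + E(x(-3, 6)))² = (22 + (4 + 0))² = (22 + 4)² = 26² = 676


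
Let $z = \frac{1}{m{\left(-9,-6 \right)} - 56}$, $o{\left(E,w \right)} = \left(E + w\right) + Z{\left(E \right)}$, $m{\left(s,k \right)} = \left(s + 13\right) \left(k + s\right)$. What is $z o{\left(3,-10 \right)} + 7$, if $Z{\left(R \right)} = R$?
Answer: $\frac{204}{29} \approx 7.0345$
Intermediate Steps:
$m{\left(s,k \right)} = \left(13 + s\right) \left(k + s\right)$
$o{\left(E,w \right)} = w + 2 E$ ($o{\left(E,w \right)} = \left(E + w\right) + E = w + 2 E$)
$z = - \frac{1}{116}$ ($z = \frac{1}{\left(\left(-9\right)^{2} + 13 \left(-6\right) + 13 \left(-9\right) - -54\right) - 56} = \frac{1}{\left(81 - 78 - 117 + 54\right) - 56} = \frac{1}{-60 - 56} = \frac{1}{-116} = - \frac{1}{116} \approx -0.0086207$)
$z o{\left(3,-10 \right)} + 7 = - \frac{-10 + 2 \cdot 3}{116} + 7 = - \frac{-10 + 6}{116} + 7 = \left(- \frac{1}{116}\right) \left(-4\right) + 7 = \frac{1}{29} + 7 = \frac{204}{29}$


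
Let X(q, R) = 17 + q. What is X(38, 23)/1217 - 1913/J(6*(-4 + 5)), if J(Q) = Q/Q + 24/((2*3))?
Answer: -2327846/6085 ≈ -382.55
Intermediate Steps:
J(Q) = 5 (J(Q) = 1 + 24/6 = 1 + 24*(⅙) = 1 + 4 = 5)
X(38, 23)/1217 - 1913/J(6*(-4 + 5)) = (17 + 38)/1217 - 1913/5 = 55*(1/1217) - 1913*⅕ = 55/1217 - 1913/5 = -2327846/6085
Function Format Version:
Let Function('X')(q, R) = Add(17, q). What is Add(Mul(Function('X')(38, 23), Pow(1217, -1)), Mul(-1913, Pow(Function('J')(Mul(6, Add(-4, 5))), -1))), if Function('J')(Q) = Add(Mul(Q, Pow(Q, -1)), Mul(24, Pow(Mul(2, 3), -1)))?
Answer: Rational(-2327846, 6085) ≈ -382.55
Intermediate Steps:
Function('J')(Q) = 5 (Function('J')(Q) = Add(1, Mul(24, Pow(6, -1))) = Add(1, Mul(24, Rational(1, 6))) = Add(1, 4) = 5)
Add(Mul(Function('X')(38, 23), Pow(1217, -1)), Mul(-1913, Pow(Function('J')(Mul(6, Add(-4, 5))), -1))) = Add(Mul(Add(17, 38), Pow(1217, -1)), Mul(-1913, Pow(5, -1))) = Add(Mul(55, Rational(1, 1217)), Mul(-1913, Rational(1, 5))) = Add(Rational(55, 1217), Rational(-1913, 5)) = Rational(-2327846, 6085)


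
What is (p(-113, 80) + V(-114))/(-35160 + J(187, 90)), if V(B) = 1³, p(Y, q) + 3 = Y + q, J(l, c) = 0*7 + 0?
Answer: 7/7032 ≈ 0.00099545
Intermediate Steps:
J(l, c) = 0 (J(l, c) = 0 + 0 = 0)
p(Y, q) = -3 + Y + q (p(Y, q) = -3 + (Y + q) = -3 + Y + q)
V(B) = 1
(p(-113, 80) + V(-114))/(-35160 + J(187, 90)) = ((-3 - 113 + 80) + 1)/(-35160 + 0) = (-36 + 1)/(-35160) = -35*(-1/35160) = 7/7032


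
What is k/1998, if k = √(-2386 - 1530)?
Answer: I*√979/999 ≈ 0.03132*I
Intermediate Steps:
k = 2*I*√979 (k = √(-3916) = 2*I*√979 ≈ 62.578*I)
k/1998 = (2*I*√979)/1998 = (2*I*√979)*(1/1998) = I*√979/999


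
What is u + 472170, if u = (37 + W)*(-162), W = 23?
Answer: 462450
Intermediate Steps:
u = -9720 (u = (37 + 23)*(-162) = 60*(-162) = -9720)
u + 472170 = -9720 + 472170 = 462450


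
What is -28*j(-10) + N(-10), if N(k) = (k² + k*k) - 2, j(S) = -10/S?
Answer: 170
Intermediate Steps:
N(k) = -2 + 2*k² (N(k) = (k² + k²) - 2 = 2*k² - 2 = -2 + 2*k²)
-28*j(-10) + N(-10) = -(-280)/(-10) + (-2 + 2*(-10)²) = -(-280)*(-1)/10 + (-2 + 2*100) = -28*1 + (-2 + 200) = -28 + 198 = 170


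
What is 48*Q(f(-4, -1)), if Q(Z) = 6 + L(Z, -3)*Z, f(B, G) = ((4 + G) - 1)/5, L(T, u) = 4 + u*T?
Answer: 8544/25 ≈ 341.76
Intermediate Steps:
L(T, u) = 4 + T*u
f(B, G) = 3/5 + G/5 (f(B, G) = (3 + G)*(1/5) = 3/5 + G/5)
Q(Z) = 6 + Z*(4 - 3*Z) (Q(Z) = 6 + (4 + Z*(-3))*Z = 6 + (4 - 3*Z)*Z = 6 + Z*(4 - 3*Z))
48*Q(f(-4, -1)) = 48*(6 + (3/5 + (1/5)*(-1))*(4 - 3*(3/5 + (1/5)*(-1)))) = 48*(6 + (3/5 - 1/5)*(4 - 3*(3/5 - 1/5))) = 48*(6 + 2*(4 - 3*2/5)/5) = 48*(6 + 2*(4 - 6/5)/5) = 48*(6 + (2/5)*(14/5)) = 48*(6 + 28/25) = 48*(178/25) = 8544/25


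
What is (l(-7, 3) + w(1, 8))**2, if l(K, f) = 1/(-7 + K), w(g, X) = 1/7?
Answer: 1/196 ≈ 0.0051020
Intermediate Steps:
w(g, X) = 1/7 (w(g, X) = 1*(1/7) = 1/7)
(l(-7, 3) + w(1, 8))**2 = (1/(-7 - 7) + 1/7)**2 = (1/(-14) + 1/7)**2 = (-1/14 + 1/7)**2 = (1/14)**2 = 1/196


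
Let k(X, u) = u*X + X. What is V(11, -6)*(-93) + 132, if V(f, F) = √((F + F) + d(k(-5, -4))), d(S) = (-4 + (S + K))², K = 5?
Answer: 132 - 186*√61 ≈ -1320.7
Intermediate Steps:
k(X, u) = X + X*u (k(X, u) = X*u + X = X + X*u)
d(S) = (1 + S)² (d(S) = (-4 + (S + 5))² = (-4 + (5 + S))² = (1 + S)²)
V(f, F) = √(256 + 2*F) (V(f, F) = √((F + F) + (1 - 5*(1 - 4))²) = √(2*F + (1 - 5*(-3))²) = √(2*F + (1 + 15)²) = √(2*F + 16²) = √(2*F + 256) = √(256 + 2*F))
V(11, -6)*(-93) + 132 = √(256 + 2*(-6))*(-93) + 132 = √(256 - 12)*(-93) + 132 = √244*(-93) + 132 = (2*√61)*(-93) + 132 = -186*√61 + 132 = 132 - 186*√61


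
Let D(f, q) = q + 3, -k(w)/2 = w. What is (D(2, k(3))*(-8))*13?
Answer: 312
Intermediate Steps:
k(w) = -2*w
D(f, q) = 3 + q
(D(2, k(3))*(-8))*13 = ((3 - 2*3)*(-8))*13 = ((3 - 6)*(-8))*13 = -3*(-8)*13 = 24*13 = 312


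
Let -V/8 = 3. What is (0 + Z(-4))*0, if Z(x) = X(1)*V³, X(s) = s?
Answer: 0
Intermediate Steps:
V = -24 (V = -8*3 = -24)
Z(x) = -13824 (Z(x) = 1*(-24)³ = 1*(-13824) = -13824)
(0 + Z(-4))*0 = (0 - 13824)*0 = -13824*0 = 0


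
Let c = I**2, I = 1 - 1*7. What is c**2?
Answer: 1296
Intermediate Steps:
I = -6 (I = 1 - 7 = -6)
c = 36 (c = (-6)**2 = 36)
c**2 = 36**2 = 1296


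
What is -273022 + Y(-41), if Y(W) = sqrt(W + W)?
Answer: -273022 + I*sqrt(82) ≈ -2.7302e+5 + 9.0554*I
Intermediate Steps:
Y(W) = sqrt(2)*sqrt(W) (Y(W) = sqrt(2*W) = sqrt(2)*sqrt(W))
-273022 + Y(-41) = -273022 + sqrt(2)*sqrt(-41) = -273022 + sqrt(2)*(I*sqrt(41)) = -273022 + I*sqrt(82)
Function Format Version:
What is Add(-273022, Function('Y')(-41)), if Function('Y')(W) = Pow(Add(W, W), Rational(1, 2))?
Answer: Add(-273022, Mul(I, Pow(82, Rational(1, 2)))) ≈ Add(-2.7302e+5, Mul(9.0554, I))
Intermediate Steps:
Function('Y')(W) = Mul(Pow(2, Rational(1, 2)), Pow(W, Rational(1, 2))) (Function('Y')(W) = Pow(Mul(2, W), Rational(1, 2)) = Mul(Pow(2, Rational(1, 2)), Pow(W, Rational(1, 2))))
Add(-273022, Function('Y')(-41)) = Add(-273022, Mul(Pow(2, Rational(1, 2)), Pow(-41, Rational(1, 2)))) = Add(-273022, Mul(Pow(2, Rational(1, 2)), Mul(I, Pow(41, Rational(1, 2))))) = Add(-273022, Mul(I, Pow(82, Rational(1, 2))))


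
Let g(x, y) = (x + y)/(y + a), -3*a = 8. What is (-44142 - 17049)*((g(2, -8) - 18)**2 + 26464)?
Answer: -419318976375/256 ≈ -1.6380e+9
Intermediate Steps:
a = -8/3 (a = -1/3*8 = -8/3 ≈ -2.6667)
g(x, y) = (x + y)/(-8/3 + y) (g(x, y) = (x + y)/(y - 8/3) = (x + y)/(-8/3 + y))
(-44142 - 17049)*((g(2, -8) - 18)**2 + 26464) = (-44142 - 17049)*((3*(2 - 8)/(-8 + 3*(-8)) - 18)**2 + 26464) = -61191*((3*(-6)/(-8 - 24) - 18)**2 + 26464) = -61191*((3*(-6)/(-32) - 18)**2 + 26464) = -61191*((3*(-1/32)*(-6) - 18)**2 + 26464) = -61191*((9/16 - 18)**2 + 26464) = -61191*((-279/16)**2 + 26464) = -61191*(77841/256 + 26464) = -61191*6852625/256 = -419318976375/256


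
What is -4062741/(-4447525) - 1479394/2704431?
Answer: 60380286377/164767458675 ≈ 0.36646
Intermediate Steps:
-4062741/(-4447525) - 1479394/2704431 = -4062741*(-1/4447525) - 1479394*1/2704431 = 4062741/4447525 - 1479394/2704431 = 60380286377/164767458675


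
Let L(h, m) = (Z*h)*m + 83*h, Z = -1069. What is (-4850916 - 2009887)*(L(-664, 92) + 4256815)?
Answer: -476858568834325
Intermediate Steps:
L(h, m) = 83*h - 1069*h*m (L(h, m) = (-1069*h)*m + 83*h = -1069*h*m + 83*h = 83*h - 1069*h*m)
(-4850916 - 2009887)*(L(-664, 92) + 4256815) = (-4850916 - 2009887)*(-664*(83 - 1069*92) + 4256815) = -6860803*(-664*(83 - 98348) + 4256815) = -6860803*(-664*(-98265) + 4256815) = -6860803*(65247960 + 4256815) = -6860803*69504775 = -476858568834325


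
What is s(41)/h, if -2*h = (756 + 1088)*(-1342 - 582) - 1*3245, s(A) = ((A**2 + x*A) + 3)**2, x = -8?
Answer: 3677472/3551101 ≈ 1.0356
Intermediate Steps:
s(A) = (3 + A**2 - 8*A)**2 (s(A) = ((A**2 - 8*A) + 3)**2 = (3 + A**2 - 8*A)**2)
h = 3551101/2 (h = -((756 + 1088)*(-1342 - 582) - 1*3245)/2 = -(1844*(-1924) - 3245)/2 = -(-3547856 - 3245)/2 = -1/2*(-3551101) = 3551101/2 ≈ 1.7756e+6)
s(41)/h = (3 + 41**2 - 8*41)**2/(3551101/2) = (3 + 1681 - 328)**2*(2/3551101) = 1356**2*(2/3551101) = 1838736*(2/3551101) = 3677472/3551101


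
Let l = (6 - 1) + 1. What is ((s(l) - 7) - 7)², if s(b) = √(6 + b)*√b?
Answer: 268 - 168*√2 ≈ 30.412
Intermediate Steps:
l = 6 (l = 5 + 1 = 6)
s(b) = √b*√(6 + b)
((s(l) - 7) - 7)² = ((√6*√(6 + 6) - 7) - 7)² = ((√6*√12 - 7) - 7)² = ((√6*(2*√3) - 7) - 7)² = ((6*√2 - 7) - 7)² = ((-7 + 6*√2) - 7)² = (-14 + 6*√2)²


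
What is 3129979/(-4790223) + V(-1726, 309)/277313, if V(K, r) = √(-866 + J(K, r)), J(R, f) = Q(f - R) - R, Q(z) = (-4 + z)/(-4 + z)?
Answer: -3129979/4790223 + √861/277313 ≈ -0.65330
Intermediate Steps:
Q(z) = 1
J(R, f) = 1 - R
V(K, r) = √(-865 - K) (V(K, r) = √(-866 + (1 - K)) = √(-865 - K))
3129979/(-4790223) + V(-1726, 309)/277313 = 3129979/(-4790223) + √(-865 - 1*(-1726))/277313 = 3129979*(-1/4790223) + √(-865 + 1726)*(1/277313) = -3129979/4790223 + √861*(1/277313) = -3129979/4790223 + √861/277313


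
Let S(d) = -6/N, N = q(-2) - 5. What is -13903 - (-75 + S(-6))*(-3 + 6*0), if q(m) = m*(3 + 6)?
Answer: -324926/23 ≈ -14127.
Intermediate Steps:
q(m) = 9*m (q(m) = m*9 = 9*m)
N = -23 (N = 9*(-2) - 5 = -18 - 5 = -23)
S(d) = 6/23 (S(d) = -6/(-23) = -6*(-1/23) = 6/23)
-13903 - (-75 + S(-6))*(-3 + 6*0) = -13903 - (-75 + 6/23)*(-3 + 6*0) = -13903 - (-1719)*(-3 + 0)/23 = -13903 - (-1719)*(-3)/23 = -13903 - 1*5157/23 = -13903 - 5157/23 = -324926/23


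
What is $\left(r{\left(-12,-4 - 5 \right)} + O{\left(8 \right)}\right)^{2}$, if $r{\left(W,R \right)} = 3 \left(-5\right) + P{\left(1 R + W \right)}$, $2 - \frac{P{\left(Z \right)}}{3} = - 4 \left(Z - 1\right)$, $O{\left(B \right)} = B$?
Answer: $70225$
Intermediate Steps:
$P{\left(Z \right)} = -6 + 12 Z$ ($P{\left(Z \right)} = 6 - 3 \left(- 4 \left(Z - 1\right)\right) = 6 - 3 \left(- 4 \left(-1 + Z\right)\right) = 6 - 3 \left(4 - 4 Z\right) = 6 + \left(-12 + 12 Z\right) = -6 + 12 Z$)
$r{\left(W,R \right)} = -21 + 12 R + 12 W$ ($r{\left(W,R \right)} = 3 \left(-5\right) + \left(-6 + 12 \left(1 R + W\right)\right) = -15 + \left(-6 + 12 \left(R + W\right)\right) = -15 - \left(6 - 12 R - 12 W\right) = -15 + \left(-6 + 12 R + 12 W\right) = -21 + 12 R + 12 W$)
$\left(r{\left(-12,-4 - 5 \right)} + O{\left(8 \right)}\right)^{2} = \left(\left(-21 + 12 \left(-4 - 5\right) + 12 \left(-12\right)\right) + 8\right)^{2} = \left(\left(-21 + 12 \left(-9\right) - 144\right) + 8\right)^{2} = \left(\left(-21 - 108 - 144\right) + 8\right)^{2} = \left(-273 + 8\right)^{2} = \left(-265\right)^{2} = 70225$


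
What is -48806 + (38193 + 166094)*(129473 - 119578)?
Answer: 2021371059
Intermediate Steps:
-48806 + (38193 + 166094)*(129473 - 119578) = -48806 + 204287*9895 = -48806 + 2021419865 = 2021371059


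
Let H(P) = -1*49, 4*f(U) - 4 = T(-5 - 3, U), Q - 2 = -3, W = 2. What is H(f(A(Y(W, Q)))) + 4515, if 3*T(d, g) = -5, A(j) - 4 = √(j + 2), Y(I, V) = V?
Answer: 4466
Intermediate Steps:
Q = -1 (Q = 2 - 3 = -1)
A(j) = 4 + √(2 + j) (A(j) = 4 + √(j + 2) = 4 + √(2 + j))
T(d, g) = -5/3 (T(d, g) = (⅓)*(-5) = -5/3)
f(U) = 7/12 (f(U) = 1 + (¼)*(-5/3) = 1 - 5/12 = 7/12)
H(P) = -49
H(f(A(Y(W, Q)))) + 4515 = -49 + 4515 = 4466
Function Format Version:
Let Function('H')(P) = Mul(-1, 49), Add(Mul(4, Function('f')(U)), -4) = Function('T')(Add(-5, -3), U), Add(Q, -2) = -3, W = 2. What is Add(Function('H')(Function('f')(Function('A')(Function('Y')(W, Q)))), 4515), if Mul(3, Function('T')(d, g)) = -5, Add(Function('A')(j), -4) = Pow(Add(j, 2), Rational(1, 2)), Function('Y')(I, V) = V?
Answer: 4466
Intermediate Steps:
Q = -1 (Q = Add(2, -3) = -1)
Function('A')(j) = Add(4, Pow(Add(2, j), Rational(1, 2))) (Function('A')(j) = Add(4, Pow(Add(j, 2), Rational(1, 2))) = Add(4, Pow(Add(2, j), Rational(1, 2))))
Function('T')(d, g) = Rational(-5, 3) (Function('T')(d, g) = Mul(Rational(1, 3), -5) = Rational(-5, 3))
Function('f')(U) = Rational(7, 12) (Function('f')(U) = Add(1, Mul(Rational(1, 4), Rational(-5, 3))) = Add(1, Rational(-5, 12)) = Rational(7, 12))
Function('H')(P) = -49
Add(Function('H')(Function('f')(Function('A')(Function('Y')(W, Q)))), 4515) = Add(-49, 4515) = 4466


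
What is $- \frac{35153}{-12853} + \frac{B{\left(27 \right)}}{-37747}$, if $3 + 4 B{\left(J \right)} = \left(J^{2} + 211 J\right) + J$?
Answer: $\frac{2612389657}{970324382} \approx 2.6923$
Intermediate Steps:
$B{\left(J \right)} = - \frac{3}{4} + 53 J + \frac{J^{2}}{4}$ ($B{\left(J \right)} = - \frac{3}{4} + \frac{\left(J^{2} + 211 J\right) + J}{4} = - \frac{3}{4} + \frac{J^{2} + 212 J}{4} = - \frac{3}{4} + \left(53 J + \frac{J^{2}}{4}\right) = - \frac{3}{4} + 53 J + \frac{J^{2}}{4}$)
$- \frac{35153}{-12853} + \frac{B{\left(27 \right)}}{-37747} = - \frac{35153}{-12853} + \frac{- \frac{3}{4} + 53 \cdot 27 + \frac{27^{2}}{4}}{-37747} = \left(-35153\right) \left(- \frac{1}{12853}\right) + \left(- \frac{3}{4} + 1431 + \frac{1}{4} \cdot 729\right) \left(- \frac{1}{37747}\right) = \frac{35153}{12853} + \left(- \frac{3}{4} + 1431 + \frac{729}{4}\right) \left(- \frac{1}{37747}\right) = \frac{35153}{12853} + \frac{3225}{2} \left(- \frac{1}{37747}\right) = \frac{35153}{12853} - \frac{3225}{75494} = \frac{2612389657}{970324382}$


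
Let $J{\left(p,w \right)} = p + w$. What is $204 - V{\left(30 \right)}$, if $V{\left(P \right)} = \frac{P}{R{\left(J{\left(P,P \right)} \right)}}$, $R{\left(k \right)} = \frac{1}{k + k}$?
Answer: $-3396$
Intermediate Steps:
$R{\left(k \right)} = \frac{1}{2 k}$
$V{\left(P \right)} = 4 P^{2}$ ($V{\left(P \right)} = \frac{P}{\frac{1}{2} \frac{1}{P + P}} = \frac{P}{\frac{1}{2} \frac{1}{2 P}} = \frac{P}{\frac{1}{4} \frac{1}{P}} = P 4 P = 4 P^{2}$)
$204 - V{\left(30 \right)} = 204 - 4 \cdot 30^{2} = 204 - 4 \cdot 900 = 204 - 3600 = -3396$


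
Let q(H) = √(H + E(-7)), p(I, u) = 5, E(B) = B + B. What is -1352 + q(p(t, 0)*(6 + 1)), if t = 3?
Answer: -1352 + √21 ≈ -1347.4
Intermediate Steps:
E(B) = 2*B
q(H) = √(-14 + H) (q(H) = √(H + 2*(-7)) = √(H - 14) = √(-14 + H))
-1352 + q(p(t, 0)*(6 + 1)) = -1352 + √(-14 + 5*(6 + 1)) = -1352 + √(-14 + 5*7) = -1352 + √(-14 + 35) = -1352 + √21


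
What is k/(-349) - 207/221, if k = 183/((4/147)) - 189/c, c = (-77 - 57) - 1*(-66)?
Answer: -3118275/154258 ≈ -20.215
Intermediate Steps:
c = -68 (c = -134 + 66 = -68)
k = 228753/34 (k = 183/((4/147)) - 189/(-68) = 183/((4*(1/147))) - 189*(-1/68) = 183/(4/147) + 189/68 = 183*(147/4) + 189/68 = 26901/4 + 189/68 = 228753/34 ≈ 6728.0)
k/(-349) - 207/221 = (228753/34)/(-349) - 207/221 = (228753/34)*(-1/349) - 207*1/221 = -228753/11866 - 207/221 = -3118275/154258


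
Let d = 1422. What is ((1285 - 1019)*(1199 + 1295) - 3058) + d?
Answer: 661768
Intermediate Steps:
((1285 - 1019)*(1199 + 1295) - 3058) + d = ((1285 - 1019)*(1199 + 1295) - 3058) + 1422 = (266*2494 - 3058) + 1422 = (663404 - 3058) + 1422 = 660346 + 1422 = 661768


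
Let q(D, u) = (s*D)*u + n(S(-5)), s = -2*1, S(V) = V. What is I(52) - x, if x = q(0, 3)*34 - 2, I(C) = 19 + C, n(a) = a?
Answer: 243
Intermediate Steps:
s = -2
q(D, u) = -5 - 2*D*u (q(D, u) = (-2*D)*u - 5 = -2*D*u - 5 = -5 - 2*D*u)
x = -172 (x = (-5 - 2*0*3)*34 - 2 = (-5 + 0)*34 - 2 = -5*34 - 2 = -170 - 2 = -172)
I(52) - x = (19 + 52) - 1*(-172) = 71 + 172 = 243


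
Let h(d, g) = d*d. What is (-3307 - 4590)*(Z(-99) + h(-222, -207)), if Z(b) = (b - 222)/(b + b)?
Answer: -25687764347/66 ≈ -3.8921e+8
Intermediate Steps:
h(d, g) = d²
Z(b) = (-222 + b)/(2*b) (Z(b) = (-222 + b)/((2*b)) = (-222 + b)*(1/(2*b)) = (-222 + b)/(2*b))
(-3307 - 4590)*(Z(-99) + h(-222, -207)) = (-3307 - 4590)*((½)*(-222 - 99)/(-99) + (-222)²) = -7897*((½)*(-1/99)*(-321) + 49284) = -7897*(107/66 + 49284) = -7897*3252851/66 = -25687764347/66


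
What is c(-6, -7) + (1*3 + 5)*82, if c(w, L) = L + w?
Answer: 643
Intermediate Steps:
c(-6, -7) + (1*3 + 5)*82 = (-7 - 6) + (1*3 + 5)*82 = -13 + (3 + 5)*82 = -13 + 8*82 = -13 + 656 = 643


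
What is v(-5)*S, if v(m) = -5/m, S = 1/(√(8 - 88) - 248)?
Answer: -31/7698 - I*√5/15396 ≈ -0.004027 - 0.00014524*I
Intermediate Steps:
S = 1/(-248 + 4*I*√5) (S = 1/(√(-80) - 248) = 1/(4*I*√5 - 248) = 1/(-248 + 4*I*√5) ≈ -0.004027 - 0.00014524*I)
v(-5)*S = (-5/(-5))*(-31/7698 - I*√5/15396) = (-5*(-⅕))*(-31/7698 - I*√5/15396) = 1*(-31/7698 - I*√5/15396) = -31/7698 - I*√5/15396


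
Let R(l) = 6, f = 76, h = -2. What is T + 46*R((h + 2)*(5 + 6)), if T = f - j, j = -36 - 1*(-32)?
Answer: 356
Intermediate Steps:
j = -4 (j = -36 + 32 = -4)
T = 80 (T = 76 - 1*(-4) = 76 + 4 = 80)
T + 46*R((h + 2)*(5 + 6)) = 80 + 46*6 = 80 + 276 = 356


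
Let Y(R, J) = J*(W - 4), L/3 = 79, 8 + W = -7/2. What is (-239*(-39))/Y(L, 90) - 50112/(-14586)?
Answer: -3669437/1130415 ≈ -3.2461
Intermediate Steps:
W = -23/2 (W = -8 - 7/2 = -23/2 ≈ -11.500)
L = 237 (L = 3*79 = 237)
Y(R, J) = -31*J/2 (Y(R, J) = J*(-23/2 - 4) = J*(-31/2) = -31*J/2)
(-239*(-39))/Y(L, 90) - 50112/(-14586) = (-239*(-39))/((-31/2*90)) - 50112/(-14586) = 9321/(-1395) - 50112*(-1/14586) = 9321*(-1/1395) + 8352/2431 = -3107/465 + 8352/2431 = -3669437/1130415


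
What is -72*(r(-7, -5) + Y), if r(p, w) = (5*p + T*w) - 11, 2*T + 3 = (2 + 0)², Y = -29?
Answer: 5580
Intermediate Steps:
T = ½ (T = -3/2 + (2 + 0)²/2 = -3/2 + (½)*2² = -3/2 + (½)*4 = -3/2 + 2 = ½ ≈ 0.50000)
r(p, w) = -11 + w/2 + 5*p (r(p, w) = (5*p + w/2) - 11 = (w/2 + 5*p) - 11 = -11 + w/2 + 5*p)
-72*(r(-7, -5) + Y) = -72*((-11 + (½)*(-5) + 5*(-7)) - 29) = -72*((-11 - 5/2 - 35) - 29) = -72*(-97/2 - 29) = -72*(-155/2) = 5580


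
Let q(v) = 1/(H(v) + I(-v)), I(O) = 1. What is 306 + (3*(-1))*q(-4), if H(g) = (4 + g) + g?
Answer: 307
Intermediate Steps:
H(g) = 4 + 2*g
q(v) = 1/(5 + 2*v) (q(v) = 1/((4 + 2*v) + 1) = 1/(5 + 2*v))
306 + (3*(-1))*q(-4) = 306 + (3*(-1))/(5 + 2*(-4)) = 306 - 3/(5 - 8) = 306 - 3/(-3) = 306 - 3*(-⅓) = 306 + 1 = 307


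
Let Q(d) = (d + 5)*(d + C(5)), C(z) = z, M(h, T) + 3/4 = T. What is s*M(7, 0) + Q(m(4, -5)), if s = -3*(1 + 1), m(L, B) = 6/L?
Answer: 187/4 ≈ 46.750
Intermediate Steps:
M(h, T) = -¾ + T
Q(d) = (5 + d)² (Q(d) = (d + 5)*(d + 5) = (5 + d)*(5 + d) = (5 + d)²)
s = -6 (s = -3*2 = -6)
s*M(7, 0) + Q(m(4, -5)) = -6*(-¾ + 0) + (25 + (6/4)² + 10*(6/4)) = -6*(-¾) + (25 + (6*(¼))² + 10*(6*(¼))) = 9/2 + (25 + (3/2)² + 10*(3/2)) = 9/2 + (25 + 9/4 + 15) = 9/2 + 169/4 = 187/4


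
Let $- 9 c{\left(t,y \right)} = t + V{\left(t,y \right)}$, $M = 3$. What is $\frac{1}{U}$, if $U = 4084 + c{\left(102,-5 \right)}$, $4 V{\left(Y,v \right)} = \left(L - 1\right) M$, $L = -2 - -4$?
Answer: $\frac{12}{48871} \approx 0.00024554$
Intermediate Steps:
$L = 2$ ($L = -2 + 4 = 2$)
$V{\left(Y,v \right)} = \frac{3}{4}$ ($V{\left(Y,v \right)} = \frac{\left(2 - 1\right) 3}{4} = \frac{1 \cdot 3}{4} = \frac{1}{4} \cdot 3 = \frac{3}{4}$)
$c{\left(t,y \right)} = - \frac{1}{12} - \frac{t}{9}$ ($c{\left(t,y \right)} = - \frac{t + \frac{3}{4}}{9} = - \frac{\frac{3}{4} + t}{9} = - \frac{1}{12} - \frac{t}{9}$)
$U = \frac{48871}{12}$ ($U = 4084 - \frac{137}{12} = \frac{48871}{12} \approx 4072.6$)
$\frac{1}{U} = \frac{1}{\frac{48871}{12}} = \frac{12}{48871}$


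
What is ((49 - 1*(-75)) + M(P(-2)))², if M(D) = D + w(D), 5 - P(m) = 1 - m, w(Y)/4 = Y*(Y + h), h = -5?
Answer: 10404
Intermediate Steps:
w(Y) = 4*Y*(-5 + Y) (w(Y) = 4*(Y*(Y - 5)) = 4*(Y*(-5 + Y)) = 4*Y*(-5 + Y))
P(m) = 4 + m (P(m) = 5 - (1 - m) = 5 + (-1 + m) = 4 + m)
M(D) = D + 4*D*(-5 + D)
((49 - 1*(-75)) + M(P(-2)))² = ((49 - 1*(-75)) + (4 - 2)*(-19 + 4*(4 - 2)))² = ((49 + 75) + 2*(-19 + 4*2))² = (124 + 2*(-19 + 8))² = (124 + 2*(-11))² = (124 - 22)² = 102² = 10404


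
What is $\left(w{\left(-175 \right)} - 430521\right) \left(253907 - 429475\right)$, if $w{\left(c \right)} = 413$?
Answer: $75513201344$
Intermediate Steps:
$\left(w{\left(-175 \right)} - 430521\right) \left(253907 - 429475\right) = \left(413 - 430521\right) \left(253907 - 429475\right) = \left(-430108\right) \left(-175568\right) = 75513201344$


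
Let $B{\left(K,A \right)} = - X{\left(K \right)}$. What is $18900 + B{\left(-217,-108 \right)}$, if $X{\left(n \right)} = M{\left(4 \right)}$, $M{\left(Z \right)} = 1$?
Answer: $18899$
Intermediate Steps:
$X{\left(n \right)} = 1$
$B{\left(K,A \right)} = -1$ ($B{\left(K,A \right)} = \left(-1\right) 1 = -1$)
$18900 + B{\left(-217,-108 \right)} = 18900 - 1 = 18899$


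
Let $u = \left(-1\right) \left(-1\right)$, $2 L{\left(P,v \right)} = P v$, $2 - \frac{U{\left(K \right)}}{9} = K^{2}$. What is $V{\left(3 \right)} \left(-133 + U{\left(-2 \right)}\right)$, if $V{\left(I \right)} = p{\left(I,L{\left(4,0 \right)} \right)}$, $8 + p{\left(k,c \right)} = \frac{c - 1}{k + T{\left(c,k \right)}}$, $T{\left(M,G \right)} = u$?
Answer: $\frac{4983}{4} \approx 1245.8$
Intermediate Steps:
$U{\left(K \right)} = 18 - 9 K^{2}$
$L{\left(P,v \right)} = \frac{P v}{2}$
$u = 1$
$T{\left(M,G \right)} = 1$
$p{\left(k,c \right)} = -8 + \frac{-1 + c}{1 + k}$ ($p{\left(k,c \right)} = -8 + \frac{c - 1}{k + 1} = -8 + \frac{-1 + c}{1 + k}$)
$V{\left(I \right)} = \frac{-9 - 8 I}{1 + I}$ ($V{\left(I \right)} = \frac{-9 + \frac{1}{2} \cdot 4 \cdot 0 - 8 I}{1 + I} = \frac{-9 + 0 - 8 I}{1 + I} = \frac{-9 - 8 I}{1 + I}$)
$V{\left(3 \right)} \left(-133 + U{\left(-2 \right)}\right) = \frac{-9 - 24}{1 + 3} \left(-133 + \left(18 - 9 \left(-2\right)^{2}\right)\right) = \frac{-9 - 24}{4} \left(-133 + \left(18 - 36\right)\right) = \frac{1}{4} \left(-33\right) \left(-133 + \left(18 - 36\right)\right) = - \frac{33 \left(-133 - 18\right)}{4} = \left(- \frac{33}{4}\right) \left(-151\right) = \frac{4983}{4}$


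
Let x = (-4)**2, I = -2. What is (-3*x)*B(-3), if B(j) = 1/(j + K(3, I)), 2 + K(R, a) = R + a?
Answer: 12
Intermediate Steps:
K(R, a) = -2 + R + a (K(R, a) = -2 + (R + a) = -2 + R + a)
x = 16
B(j) = 1/(-1 + j) (B(j) = 1/(j + (-2 + 3 - 2)) = 1/(j - 1) = 1/(-1 + j))
(-3*x)*B(-3) = (-3*16)/(-1 - 3) = -48/(-4) = -48*(-1/4) = 12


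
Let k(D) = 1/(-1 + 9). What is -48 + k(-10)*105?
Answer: -279/8 ≈ -34.875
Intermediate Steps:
k(D) = 1/8
-48 + k(-10)*105 = -48 + (1/8)*105 = -48 + 105/8 = -279/8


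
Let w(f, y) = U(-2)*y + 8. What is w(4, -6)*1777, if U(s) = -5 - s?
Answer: 46202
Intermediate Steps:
w(f, y) = 8 - 3*y (w(f, y) = (-5 - 1*(-2))*y + 8 = (-5 + 2)*y + 8 = -3*y + 8 = 8 - 3*y)
w(4, -6)*1777 = (8 - 3*(-6))*1777 = (8 + 18)*1777 = 26*1777 = 46202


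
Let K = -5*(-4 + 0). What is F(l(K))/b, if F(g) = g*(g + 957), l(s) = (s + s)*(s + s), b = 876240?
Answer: 51140/10953 ≈ 4.6690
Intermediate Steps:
K = 20 (K = -5*(-4) = 20)
l(s) = 4*s**2 (l(s) = (2*s)*(2*s) = 4*s**2)
F(g) = g*(957 + g)
F(l(K))/b = ((4*20**2)*(957 + 4*20**2))/876240 = ((4*400)*(957 + 4*400))*(1/876240) = (1600*(957 + 1600))*(1/876240) = (1600*2557)*(1/876240) = 4091200*(1/876240) = 51140/10953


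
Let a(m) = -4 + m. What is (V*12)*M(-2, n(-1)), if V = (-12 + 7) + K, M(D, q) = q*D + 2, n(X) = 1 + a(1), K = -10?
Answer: -1080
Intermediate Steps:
n(X) = -2 (n(X) = 1 + (-4 + 1) = 1 - 3 = -2)
M(D, q) = 2 + D*q (M(D, q) = D*q + 2 = 2 + D*q)
V = -15 (V = (-12 + 7) - 10 = -5 - 10 = -15)
(V*12)*M(-2, n(-1)) = (-15*12)*(2 - 2*(-2)) = -180*(2 + 4) = -180*6 = -1080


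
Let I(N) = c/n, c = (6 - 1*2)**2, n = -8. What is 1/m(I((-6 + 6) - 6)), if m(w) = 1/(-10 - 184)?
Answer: -194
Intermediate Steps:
c = 16 (c = (6 - 2)**2 = 4**2 = 16)
I(N) = -2 (I(N) = 16/(-8) = 16*(-1/8) = -2)
m(w) = -1/194 (m(w) = 1/(-194) = -1/194)
1/m(I((-6 + 6) - 6)) = 1/(-1/194) = -194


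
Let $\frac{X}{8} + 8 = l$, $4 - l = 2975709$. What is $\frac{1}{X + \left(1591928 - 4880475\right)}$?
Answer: $- \frac{1}{27094251} \approx -3.6908 \cdot 10^{-8}$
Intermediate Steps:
$l = -2975705$ ($l = 4 - 2975709 = -2975705$)
$X = -23805704$ ($X = -64 + 8 \left(-2975705\right) = -64 - 23805640 = -23805704$)
$\frac{1}{X + \left(1591928 - 4880475\right)} = \frac{1}{-23805704 + \left(1591928 - 4880475\right)} = \frac{1}{-23805704 - 3288547} = \frac{1}{-27094251} = - \frac{1}{27094251}$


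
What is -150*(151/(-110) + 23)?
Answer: -35685/11 ≈ -3244.1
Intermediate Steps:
-150*(151/(-110) + 23) = -150*(151*(-1/110) + 23) = -150*(-151/110 + 23) = -150*2379/110 = -35685/11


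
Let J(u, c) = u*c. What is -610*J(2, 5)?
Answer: -6100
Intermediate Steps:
J(u, c) = c*u
-610*J(2, 5) = -3050*2 = -610*10 = -6100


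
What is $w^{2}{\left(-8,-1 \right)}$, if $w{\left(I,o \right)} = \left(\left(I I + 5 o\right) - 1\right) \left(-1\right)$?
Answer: $3364$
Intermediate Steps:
$w{\left(I,o \right)} = 1 - I^{2} - 5 o$ ($w{\left(I,o \right)} = \left(\left(I^{2} + 5 o\right) - 1\right) \left(-1\right) = \left(-1 + I^{2} + 5 o\right) \left(-1\right) = 1 - I^{2} - 5 o$)
$w^{2}{\left(-8,-1 \right)} = \left(1 - \left(-8\right)^{2} - -5\right)^{2} = \left(1 - 64 + 5\right)^{2} = \left(-58\right)^{2} = 3364$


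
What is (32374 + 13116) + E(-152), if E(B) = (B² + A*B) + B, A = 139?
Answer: 47314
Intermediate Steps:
E(B) = B² + 140*B (E(B) = (B² + 139*B) + B = B² + 140*B)
(32374 + 13116) + E(-152) = (32374 + 13116) - 152*(140 - 152) = 45490 - 152*(-12) = 45490 + 1824 = 47314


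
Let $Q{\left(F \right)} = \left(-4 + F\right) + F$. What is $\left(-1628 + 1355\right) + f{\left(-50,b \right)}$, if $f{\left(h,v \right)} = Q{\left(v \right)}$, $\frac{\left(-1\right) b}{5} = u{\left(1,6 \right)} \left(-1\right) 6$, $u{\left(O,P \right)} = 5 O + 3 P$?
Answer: $1103$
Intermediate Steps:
$Q{\left(F \right)} = -4 + 2 F$
$u{\left(O,P \right)} = 3 P + 5 O$
$b = 690$ ($b = - 5 \left(3 \cdot 6 + 5 \cdot 1\right) \left(-1\right) 6 = - 5 \left(18 + 5\right) \left(-1\right) 6 = - 5 \cdot 23 \left(-1\right) 6 = - 5 \left(\left(-23\right) 6\right) = \left(-5\right) \left(-138\right) = 690$)
$f{\left(h,v \right)} = -4 + 2 v$
$\left(-1628 + 1355\right) + f{\left(-50,b \right)} = \left(-1628 + 1355\right) + \left(-4 + 2 \cdot 690\right) = -273 + \left(-4 + 1380\right) = -273 + 1376 = 1103$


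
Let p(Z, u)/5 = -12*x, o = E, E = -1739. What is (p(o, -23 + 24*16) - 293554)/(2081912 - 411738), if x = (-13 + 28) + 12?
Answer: -13417/75917 ≈ -0.17673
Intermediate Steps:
x = 27 (x = 15 + 12 = 27)
o = -1739
p(Z, u) = -1620 (p(Z, u) = 5*(-12*27) = 5*(-324) = -1620)
(p(o, -23 + 24*16) - 293554)/(2081912 - 411738) = (-1620 - 293554)/(2081912 - 411738) = -295174/1670174 = -295174*1/1670174 = -13417/75917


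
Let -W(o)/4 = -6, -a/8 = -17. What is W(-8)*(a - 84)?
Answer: 1248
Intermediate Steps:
a = 136 (a = -8*(-17) = 136)
W(o) = 24 (W(o) = -4*(-6) = 24)
W(-8)*(a - 84) = 24*(136 - 84) = 24*52 = 1248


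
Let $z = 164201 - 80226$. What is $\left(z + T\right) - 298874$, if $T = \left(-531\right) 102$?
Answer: $-269061$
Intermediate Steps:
$z = 83975$ ($z = 164201 - 80226 = 83975$)
$T = -54162$
$\left(z + T\right) - 298874 = \left(83975 - 54162\right) - 298874 = 29813 - 298874 = -269061$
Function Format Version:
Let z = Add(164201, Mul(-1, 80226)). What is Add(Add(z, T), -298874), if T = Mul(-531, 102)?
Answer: -269061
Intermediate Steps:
z = 83975 (z = Add(164201, -80226) = 83975)
T = -54162
Add(Add(z, T), -298874) = Add(Add(83975, -54162), -298874) = Add(29813, -298874) = -269061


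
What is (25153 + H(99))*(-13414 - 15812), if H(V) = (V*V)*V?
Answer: -29093080152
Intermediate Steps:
H(V) = V³ (H(V) = V²*V = V³)
(25153 + H(99))*(-13414 - 15812) = (25153 + 99³)*(-13414 - 15812) = (25153 + 970299)*(-29226) = 995452*(-29226) = -29093080152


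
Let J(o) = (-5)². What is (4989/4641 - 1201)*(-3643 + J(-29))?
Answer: 6716035512/1547 ≈ 4.3413e+6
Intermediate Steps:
J(o) = 25
(4989/4641 - 1201)*(-3643 + J(-29)) = (4989/4641 - 1201)*(-3643 + 25) = (4989*(1/4641) - 1201)*(-3618) = (1663/1547 - 1201)*(-3618) = -1856284/1547*(-3618) = 6716035512/1547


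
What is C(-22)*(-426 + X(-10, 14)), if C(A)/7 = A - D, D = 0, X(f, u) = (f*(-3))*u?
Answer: 924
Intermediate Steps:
X(f, u) = -3*f*u (X(f, u) = (-3*f)*u = -3*f*u)
C(A) = 7*A (C(A) = 7*(A - 1*0) = 7*(A + 0) = 7*A)
C(-22)*(-426 + X(-10, 14)) = (7*(-22))*(-426 - 3*(-10)*14) = -154*(-426 + 420) = -154*(-6) = 924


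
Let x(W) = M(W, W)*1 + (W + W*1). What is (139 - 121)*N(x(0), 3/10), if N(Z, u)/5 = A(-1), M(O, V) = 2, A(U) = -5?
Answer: -450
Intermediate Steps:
x(W) = 2 + 2*W (x(W) = 2*1 + (W + W*1) = 2 + (W + W) = 2 + 2*W)
N(Z, u) = -25 (N(Z, u) = 5*(-5) = -25)
(139 - 121)*N(x(0), 3/10) = (139 - 121)*(-25) = 18*(-25) = -450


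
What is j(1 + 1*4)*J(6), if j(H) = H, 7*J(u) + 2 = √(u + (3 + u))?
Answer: -10/7 + 5*√15/7 ≈ 1.3378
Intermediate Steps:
J(u) = -2/7 + √(3 + 2*u)/7 (J(u) = -2/7 + √(u + (3 + u))/7 = -2/7 + √(3 + 2*u)/7)
j(1 + 1*4)*J(6) = (1 + 1*4)*(-2/7 + √(3 + 2*6)/7) = (1 + 4)*(-2/7 + √(3 + 12)/7) = 5*(-2/7 + √15/7) = -10/7 + 5*√15/7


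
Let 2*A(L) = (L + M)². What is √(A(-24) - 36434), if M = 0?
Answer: I*√36146 ≈ 190.12*I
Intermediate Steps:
A(L) = L²/2 (A(L) = (L + 0)²/2 = L²/2)
√(A(-24) - 36434) = √((½)*(-24)² - 36434) = √((½)*576 - 36434) = √(288 - 36434) = √(-36146) = I*√36146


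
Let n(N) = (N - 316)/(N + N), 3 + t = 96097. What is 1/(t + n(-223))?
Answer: 446/42858463 ≈ 1.0406e-5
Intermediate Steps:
t = 96094 (t = -3 + 96097 = 96094)
n(N) = (-316 + N)/(2*N) (n(N) = (-316 + N)/((2*N)) = (-316 + N)*(1/(2*N)) = (-316 + N)/(2*N))
1/(t + n(-223)) = 1/(96094 + (½)*(-316 - 223)/(-223)) = 1/(96094 + (½)*(-1/223)*(-539)) = 1/(96094 + 539/446) = 1/(42858463/446) = 446/42858463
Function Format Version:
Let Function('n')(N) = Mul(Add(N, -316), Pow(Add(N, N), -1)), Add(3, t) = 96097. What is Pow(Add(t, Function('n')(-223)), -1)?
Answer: Rational(446, 42858463) ≈ 1.0406e-5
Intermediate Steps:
t = 96094 (t = Add(-3, 96097) = 96094)
Function('n')(N) = Mul(Rational(1, 2), Pow(N, -1), Add(-316, N)) (Function('n')(N) = Mul(Add(-316, N), Pow(Mul(2, N), -1)) = Mul(Add(-316, N), Mul(Rational(1, 2), Pow(N, -1))) = Mul(Rational(1, 2), Pow(N, -1), Add(-316, N)))
Pow(Add(t, Function('n')(-223)), -1) = Pow(Add(96094, Mul(Rational(1, 2), Pow(-223, -1), Add(-316, -223))), -1) = Pow(Add(96094, Mul(Rational(1, 2), Rational(-1, 223), -539)), -1) = Pow(Add(96094, Rational(539, 446)), -1) = Pow(Rational(42858463, 446), -1) = Rational(446, 42858463)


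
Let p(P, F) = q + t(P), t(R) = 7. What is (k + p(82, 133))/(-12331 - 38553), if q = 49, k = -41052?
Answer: 10249/12721 ≈ 0.80568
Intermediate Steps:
p(P, F) = 56 (p(P, F) = 49 + 7 = 56)
(k + p(82, 133))/(-12331 - 38553) = (-41052 + 56)/(-12331 - 38553) = -40996/(-50884) = -40996*(-1/50884) = 10249/12721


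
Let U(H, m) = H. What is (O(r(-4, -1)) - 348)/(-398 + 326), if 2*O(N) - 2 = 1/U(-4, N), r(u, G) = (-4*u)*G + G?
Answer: 2777/576 ≈ 4.8212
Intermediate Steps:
r(u, G) = G - 4*G*u (r(u, G) = -4*G*u + G = G - 4*G*u)
O(N) = 7/8 (O(N) = 1 + (½)/(-4) = 1 + (½)*(-¼) = 1 - ⅛ = 7/8)
(O(r(-4, -1)) - 348)/(-398 + 326) = (7/8 - 348)/(-398 + 326) = -2777/8/(-72) = -2777/8*(-1/72) = 2777/576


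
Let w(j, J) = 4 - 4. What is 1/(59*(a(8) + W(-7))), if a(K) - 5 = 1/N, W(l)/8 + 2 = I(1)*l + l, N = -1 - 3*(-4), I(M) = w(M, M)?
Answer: -11/43424 ≈ -0.00025332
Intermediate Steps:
w(j, J) = 0
I(M) = 0
N = 11 (N = -1 + 12 = 11)
W(l) = -16 + 8*l (W(l) = -16 + 8*(0*l + l) = -16 + 8*(0 + l) = -16 + 8*l)
a(K) = 56/11 (a(K) = 5 + 1/11 = 56/11)
1/(59*(a(8) + W(-7))) = 1/(59*(56/11 + (-16 + 8*(-7)))) = 1/(59*(56/11 + (-16 - 56))) = 1/(59*(56/11 - 72)) = 1/(59*(-736/11)) = 1/(-43424/11) = -11/43424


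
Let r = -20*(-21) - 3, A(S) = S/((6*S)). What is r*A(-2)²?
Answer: 139/12 ≈ 11.583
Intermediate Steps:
A(S) = ⅙ (A(S) = S*(1/(6*S)) = ⅙)
r = 417 (r = 420 - 3 = 417)
r*A(-2)² = 417*(⅙)² = 417*(1/36) = 139/12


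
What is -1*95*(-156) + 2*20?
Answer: 14860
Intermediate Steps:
-1*95*(-156) + 2*20 = -95*(-156) + 40 = 14820 + 40 = 14860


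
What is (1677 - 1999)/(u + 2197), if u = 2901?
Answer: -161/2549 ≈ -0.063162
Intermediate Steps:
(1677 - 1999)/(u + 2197) = (1677 - 1999)/(2901 + 2197) = -322/5098 = -322*1/5098 = -161/2549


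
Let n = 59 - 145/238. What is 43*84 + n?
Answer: 873553/238 ≈ 3670.4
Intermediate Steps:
n = 13897/238 (n = 59 - 145*1/238 = 59 - 145/238 = 13897/238 ≈ 58.391)
43*84 + n = 43*84 + 13897/238 = 3612 + 13897/238 = 873553/238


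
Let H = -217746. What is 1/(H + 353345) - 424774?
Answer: -57598929625/135599 ≈ -4.2477e+5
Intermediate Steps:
1/(H + 353345) - 424774 = 1/(-217746 + 353345) - 424774 = 1/135599 - 424774 = -57598929625/135599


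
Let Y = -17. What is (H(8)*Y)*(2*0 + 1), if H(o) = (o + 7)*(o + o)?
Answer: -4080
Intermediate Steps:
H(o) = 2*o*(7 + o) (H(o) = (7 + o)*(2*o) = 2*o*(7 + o))
(H(8)*Y)*(2*0 + 1) = ((2*8*(7 + 8))*(-17))*(2*0 + 1) = ((2*8*15)*(-17))*(0 + 1) = (240*(-17))*1 = -4080*1 = -4080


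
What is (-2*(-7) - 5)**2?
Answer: 81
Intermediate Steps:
(-2*(-7) - 5)**2 = (14 - 5)**2 = 9**2 = 81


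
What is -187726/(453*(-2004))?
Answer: 93863/453906 ≈ 0.20679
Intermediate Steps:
-187726/(453*(-2004)) = -187726/(-907812) = -187726*(-1/907812) = 93863/453906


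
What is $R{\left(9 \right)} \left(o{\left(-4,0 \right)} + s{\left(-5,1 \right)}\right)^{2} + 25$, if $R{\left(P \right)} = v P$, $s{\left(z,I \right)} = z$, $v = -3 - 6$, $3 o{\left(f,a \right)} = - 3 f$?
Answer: $-56$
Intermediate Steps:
$o{\left(f,a \right)} = - f$ ($o{\left(f,a \right)} = \frac{\left(-3\right) f}{3} = - f$)
$v = -9$ ($v = -3 - 6 = -9$)
$R{\left(P \right)} = - 9 P$
$R{\left(9 \right)} \left(o{\left(-4,0 \right)} + s{\left(-5,1 \right)}\right)^{2} + 25 = \left(-9\right) 9 \left(\left(-1\right) \left(-4\right) - 5\right)^{2} + 25 = - 81 \left(4 - 5\right)^{2} + 25 = - 81 \left(-1\right)^{2} + 25 = \left(-81\right) 1 + 25 = -81 + 25 = -56$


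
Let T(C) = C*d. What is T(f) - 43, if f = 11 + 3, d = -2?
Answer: -71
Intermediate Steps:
f = 14
T(C) = -2*C (T(C) = C*(-2) = -2*C)
T(f) - 43 = -2*14 - 43 = -28 - 43 = -71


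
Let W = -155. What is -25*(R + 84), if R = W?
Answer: 1775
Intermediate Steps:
R = -155
-25*(R + 84) = -25*(-155 + 84) = -25*(-71) = 1775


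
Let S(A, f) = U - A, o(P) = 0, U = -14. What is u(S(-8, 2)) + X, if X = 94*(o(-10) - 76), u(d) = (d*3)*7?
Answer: -7270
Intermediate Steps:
S(A, f) = -14 - A
u(d) = 21*d (u(d) = (3*d)*7 = 21*d)
X = -7144 (X = 94*(0 - 76) = 94*(-76) = -7144)
u(S(-8, 2)) + X = 21*(-14 - 1*(-8)) - 7144 = 21*(-14 + 8) - 7144 = 21*(-6) - 7144 = -126 - 7144 = -7270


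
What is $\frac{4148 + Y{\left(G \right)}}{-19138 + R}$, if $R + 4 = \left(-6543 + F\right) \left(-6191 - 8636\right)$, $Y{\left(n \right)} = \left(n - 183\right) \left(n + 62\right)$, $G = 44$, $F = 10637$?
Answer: $\frac{5293}{30360440} \approx 0.00017434$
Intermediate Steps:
$Y{\left(n \right)} = \left(-183 + n\right) \left(62 + n\right)$
$R = -60701742$ ($R = -4 + \left(-6543 + 10637\right) \left(-6191 - 8636\right) = -4 + 4094 \left(-14827\right) = -4 - 60701738 = -60701742$)
$\frac{4148 + Y{\left(G \right)}}{-19138 + R} = \frac{4148 - \left(16670 - 1936\right)}{-19138 - 60701742} = \frac{4148 - 14734}{-60720880} = \left(4148 - 14734\right) \left(- \frac{1}{60720880}\right) = \left(-10586\right) \left(- \frac{1}{60720880}\right) = \frac{5293}{30360440}$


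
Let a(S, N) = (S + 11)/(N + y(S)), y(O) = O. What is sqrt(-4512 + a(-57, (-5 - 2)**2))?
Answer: 5*I*sqrt(721)/2 ≈ 67.129*I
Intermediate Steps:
a(S, N) = (11 + S)/(N + S) (a(S, N) = (S + 11)/(N + S) = (11 + S)/(N + S))
sqrt(-4512 + a(-57, (-5 - 2)**2)) = sqrt(-4512 + (11 - 57)/((-5 - 2)**2 - 57)) = sqrt(-4512 - 46/((-7)**2 - 57)) = sqrt(-4512 - 46/(49 - 57)) = sqrt(-4512 - 46/(-8)) = sqrt(-4512 - 1/8*(-46)) = sqrt(-4512 + 23/4) = sqrt(-18025/4) = 5*I*sqrt(721)/2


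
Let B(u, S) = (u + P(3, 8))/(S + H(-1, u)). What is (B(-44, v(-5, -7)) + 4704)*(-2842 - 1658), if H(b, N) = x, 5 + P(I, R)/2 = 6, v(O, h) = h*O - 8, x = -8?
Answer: -402003000/19 ≈ -2.1158e+7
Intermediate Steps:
v(O, h) = -8 + O*h (v(O, h) = O*h - 8 = -8 + O*h)
P(I, R) = 2 (P(I, R) = -10 + 2*6 = -10 + 12 = 2)
H(b, N) = -8
B(u, S) = (2 + u)/(-8 + S) (B(u, S) = (u + 2)/(S - 8) = (2 + u)/(-8 + S))
(B(-44, v(-5, -7)) + 4704)*(-2842 - 1658) = ((2 - 44)/(-8 + (-8 - 5*(-7))) + 4704)*(-2842 - 1658) = (-42/(-8 + (-8 + 35)) + 4704)*(-4500) = (-42/(-8 + 27) + 4704)*(-4500) = (-42/19 + 4704)*(-4500) = (89334/19)*(-4500) = -402003000/19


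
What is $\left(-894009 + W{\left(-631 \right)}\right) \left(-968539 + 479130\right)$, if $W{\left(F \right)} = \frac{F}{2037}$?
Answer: $\frac{891261244054276}{2037} \approx 4.3754 \cdot 10^{11}$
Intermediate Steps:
$W{\left(F \right)} = \frac{F}{2037}$ ($W{\left(F \right)} = F \frac{1}{2037} = \frac{F}{2037}$)
$\left(-894009 + W{\left(-631 \right)}\right) \left(-968539 + 479130\right) = \left(-894009 + \frac{1}{2037} \left(-631\right)\right) \left(-968539 + 479130\right) = \left(-894009 - \frac{631}{2037}\right) \left(-489409\right) = \left(- \frac{1821096964}{2037}\right) \left(-489409\right) = \frac{891261244054276}{2037}$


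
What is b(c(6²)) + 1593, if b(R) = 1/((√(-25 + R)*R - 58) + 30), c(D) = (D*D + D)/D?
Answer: 6230230/3911 + 37*√3/7822 ≈ 1593.0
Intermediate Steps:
c(D) = (D + D²)/D (c(D) = (D² + D)/D = (D + D²)/D)
b(R) = 1/(-28 + R*√(-25 + R)) (b(R) = 1/((R*√(-25 + R) - 58) + 30) = 1/((-58 + R*√(-25 + R)) + 30) = 1/(-28 + R*√(-25 + R)))
b(c(6²)) + 1593 = 1/(-28 + (1 + 6²)*√(-25 + (1 + 6²))) + 1593 = 1/(-28 + (1 + 36)*√(-25 + (1 + 36))) + 1593 = 1/(-28 + 37*√(-25 + 37)) + 1593 = 1/(-28 + 37*√12) + 1593 = 1/(-28 + 37*(2*√3)) + 1593 = 1/(-28 + 74*√3) + 1593 = 1593 + 1/(-28 + 74*√3)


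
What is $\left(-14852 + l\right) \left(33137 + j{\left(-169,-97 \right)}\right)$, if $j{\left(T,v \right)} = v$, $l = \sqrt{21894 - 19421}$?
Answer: $-490710080 + 33040 \sqrt{2473} \approx -4.8907 \cdot 10^{8}$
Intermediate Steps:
$l = \sqrt{2473} \approx 49.729$
$\left(-14852 + l\right) \left(33137 + j{\left(-169,-97 \right)}\right) = \left(-14852 + \sqrt{2473}\right) \left(33137 - 97\right) = \left(-14852 + \sqrt{2473}\right) 33040 = -490710080 + 33040 \sqrt{2473}$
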